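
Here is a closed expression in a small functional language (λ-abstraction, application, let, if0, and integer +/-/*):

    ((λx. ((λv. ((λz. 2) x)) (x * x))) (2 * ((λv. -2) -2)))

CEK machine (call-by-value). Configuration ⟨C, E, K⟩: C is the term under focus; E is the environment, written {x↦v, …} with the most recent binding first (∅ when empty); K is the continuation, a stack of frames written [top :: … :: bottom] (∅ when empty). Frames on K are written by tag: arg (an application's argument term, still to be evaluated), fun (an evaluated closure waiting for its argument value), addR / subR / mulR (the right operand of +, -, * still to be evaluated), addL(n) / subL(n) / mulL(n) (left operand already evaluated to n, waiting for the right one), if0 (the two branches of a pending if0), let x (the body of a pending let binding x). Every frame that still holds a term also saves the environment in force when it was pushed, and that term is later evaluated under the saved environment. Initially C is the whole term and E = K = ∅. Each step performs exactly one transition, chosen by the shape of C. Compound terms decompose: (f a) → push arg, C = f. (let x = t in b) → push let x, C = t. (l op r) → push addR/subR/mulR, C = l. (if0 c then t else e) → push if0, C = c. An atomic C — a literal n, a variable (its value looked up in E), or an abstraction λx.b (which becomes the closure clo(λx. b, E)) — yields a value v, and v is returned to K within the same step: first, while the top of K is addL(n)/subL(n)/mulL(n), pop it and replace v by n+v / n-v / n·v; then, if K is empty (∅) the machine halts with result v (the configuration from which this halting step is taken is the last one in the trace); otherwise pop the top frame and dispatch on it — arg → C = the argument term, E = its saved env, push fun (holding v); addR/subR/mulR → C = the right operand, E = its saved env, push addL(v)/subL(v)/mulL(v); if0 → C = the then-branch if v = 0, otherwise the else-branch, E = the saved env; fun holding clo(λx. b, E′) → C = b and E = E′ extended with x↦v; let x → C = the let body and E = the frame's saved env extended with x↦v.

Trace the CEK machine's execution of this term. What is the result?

Answer: 2

Execution trace:
[0] <C=((λx. ((λv. ((λz. 2) x)) (x * x))) (2 * ((λv. -2) -2))), E=∅, K=∅>
[1] <C=(λx. ((λv. ((λz. 2) x)) (x * x))), E=∅, K=[arg]>
[2] <C=(2 * ((λv. -2) -2)), E=∅, K=[fun]>
[3] <C=2, E=∅, K=[mulR :: fun]>
[4] <C=((λv. -2) -2), E=∅, K=[mulL(2) :: fun]>
[5] <C=(λv. -2), E=∅, K=[arg :: mulL(2) :: fun]>
[6] <C=-2, E=∅, K=[fun :: mulL(2) :: fun]>
[7] <C=-2, E={v↦-2}, K=[mulL(2) :: fun]>
[8] <C=((λv. ((λz. 2) x)) (x * x)), E={x↦-4}, K=∅>
[9] <C=(λv. ((λz. 2) x)), E={x↦-4}, K=[arg]>
[10] <C=(x * x), E={x↦-4}, K=[fun]>
[11] <C=x, E={x↦-4}, K=[mulR :: fun]>
[12] <C=x, E={x↦-4}, K=[mulL(-4) :: fun]>
[13] <C=((λz. 2) x), E={v↦16, x↦-4}, K=∅>
[14] <C=(λz. 2), E={v↦16, x↦-4}, K=[arg]>
[15] <C=x, E={v↦16, x↦-4}, K=[fun]>
[16] <C=2, E={z↦-4, v↦16, x↦-4}, K=∅>
→ final value 2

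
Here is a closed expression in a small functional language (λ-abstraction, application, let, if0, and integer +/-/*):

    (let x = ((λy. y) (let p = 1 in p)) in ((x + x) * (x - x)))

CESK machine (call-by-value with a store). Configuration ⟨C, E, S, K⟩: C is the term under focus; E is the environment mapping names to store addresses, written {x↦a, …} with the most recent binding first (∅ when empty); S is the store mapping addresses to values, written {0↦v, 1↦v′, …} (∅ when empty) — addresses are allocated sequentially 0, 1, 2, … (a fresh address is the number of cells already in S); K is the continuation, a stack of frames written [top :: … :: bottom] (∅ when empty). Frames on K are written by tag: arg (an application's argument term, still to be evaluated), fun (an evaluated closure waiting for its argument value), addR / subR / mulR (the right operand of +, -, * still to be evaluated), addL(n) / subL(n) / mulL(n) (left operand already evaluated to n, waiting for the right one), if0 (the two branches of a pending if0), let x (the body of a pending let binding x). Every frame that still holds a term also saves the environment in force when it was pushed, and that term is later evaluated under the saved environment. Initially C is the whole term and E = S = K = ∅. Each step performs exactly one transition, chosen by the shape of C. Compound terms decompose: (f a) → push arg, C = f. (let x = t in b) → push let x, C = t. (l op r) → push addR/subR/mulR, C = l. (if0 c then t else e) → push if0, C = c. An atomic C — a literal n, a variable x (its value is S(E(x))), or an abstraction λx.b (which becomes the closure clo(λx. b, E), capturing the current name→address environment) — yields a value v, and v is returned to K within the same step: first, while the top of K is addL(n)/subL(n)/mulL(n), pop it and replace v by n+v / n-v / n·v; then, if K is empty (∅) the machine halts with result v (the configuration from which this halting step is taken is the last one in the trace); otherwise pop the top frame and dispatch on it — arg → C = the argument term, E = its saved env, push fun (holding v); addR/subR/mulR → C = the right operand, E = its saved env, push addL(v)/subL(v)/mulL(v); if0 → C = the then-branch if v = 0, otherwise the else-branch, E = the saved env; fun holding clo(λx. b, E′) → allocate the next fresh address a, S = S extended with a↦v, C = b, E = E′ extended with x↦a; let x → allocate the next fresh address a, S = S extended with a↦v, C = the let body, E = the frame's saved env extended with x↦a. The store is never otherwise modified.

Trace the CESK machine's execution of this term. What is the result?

step 0: <C=(let x = ((λy. y) (let p = 1 in p)) in ((x + x) * (x - x))), E=∅, S=∅, K=∅>
step 1: <C=((λy. y) (let p = 1 in p)), E=∅, S=∅, K=[let x]>
step 2: <C=(λy. y), E=∅, S=∅, K=[arg :: let x]>
step 3: <C=(let p = 1 in p), E=∅, S=∅, K=[fun :: let x]>
step 4: <C=1, E=∅, S=∅, K=[let p :: fun :: let x]>
step 5: <C=p, E={p↦0}, S={0↦1}, K=[fun :: let x]>
step 6: <C=y, E={y↦1}, S={0↦1, 1↦1}, K=[let x]>
step 7: <C=((x + x) * (x - x)), E={x↦2}, S={0↦1, 1↦1, 2↦1}, K=∅>
step 8: <C=(x + x), E={x↦2}, S={0↦1, 1↦1, 2↦1}, K=[mulR]>
step 9: <C=x, E={x↦2}, S={0↦1, 1↦1, 2↦1}, K=[addR :: mulR]>
step 10: <C=x, E={x↦2}, S={0↦1, 1↦1, 2↦1}, K=[addL(1) :: mulR]>
step 11: <C=(x - x), E={x↦2}, S={0↦1, 1↦1, 2↦1}, K=[mulL(2)]>
step 12: <C=x, E={x↦2}, S={0↦1, 1↦1, 2↦1}, K=[subR :: mulL(2)]>
step 13: <C=x, E={x↦2}, S={0↦1, 1↦1, 2↦1}, K=[subL(1) :: mulL(2)]>
→ final value 0

Answer: 0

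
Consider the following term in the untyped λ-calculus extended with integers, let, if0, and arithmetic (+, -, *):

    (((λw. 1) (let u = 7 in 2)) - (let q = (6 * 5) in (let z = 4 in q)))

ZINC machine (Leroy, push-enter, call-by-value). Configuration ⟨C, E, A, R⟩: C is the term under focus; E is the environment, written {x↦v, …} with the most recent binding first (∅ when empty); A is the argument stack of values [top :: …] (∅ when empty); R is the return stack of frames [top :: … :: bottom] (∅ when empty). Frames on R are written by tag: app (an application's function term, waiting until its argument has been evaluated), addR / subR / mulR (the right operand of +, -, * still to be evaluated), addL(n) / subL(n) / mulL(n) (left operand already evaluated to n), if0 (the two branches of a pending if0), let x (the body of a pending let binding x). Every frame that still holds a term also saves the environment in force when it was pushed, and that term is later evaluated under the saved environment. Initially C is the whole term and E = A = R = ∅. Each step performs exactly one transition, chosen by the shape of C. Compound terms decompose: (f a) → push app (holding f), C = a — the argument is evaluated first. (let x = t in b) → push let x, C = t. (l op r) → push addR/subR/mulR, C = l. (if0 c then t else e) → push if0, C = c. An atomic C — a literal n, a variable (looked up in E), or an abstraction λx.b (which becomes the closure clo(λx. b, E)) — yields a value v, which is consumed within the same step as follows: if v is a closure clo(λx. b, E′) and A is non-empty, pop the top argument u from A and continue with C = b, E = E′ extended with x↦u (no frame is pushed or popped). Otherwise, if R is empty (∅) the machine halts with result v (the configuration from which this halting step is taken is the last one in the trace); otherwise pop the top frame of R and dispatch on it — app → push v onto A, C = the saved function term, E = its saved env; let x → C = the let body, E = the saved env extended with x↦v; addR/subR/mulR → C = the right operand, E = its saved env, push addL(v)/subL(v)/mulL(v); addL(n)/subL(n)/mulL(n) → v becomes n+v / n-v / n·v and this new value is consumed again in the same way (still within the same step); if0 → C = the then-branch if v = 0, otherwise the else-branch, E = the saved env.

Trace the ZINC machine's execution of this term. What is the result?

0. <C=(((λw. 1) (let u = 7 in 2)) - (let q = (6 * 5) in (let z = 4 in q))), E=∅, A=∅, R=∅>
1. <C=((λw. 1) (let u = 7 in 2)), E=∅, A=∅, R=[subR]>
2. <C=(let u = 7 in 2), E=∅, A=∅, R=[app :: subR]>
3. <C=7, E=∅, A=∅, R=[let u :: app :: subR]>
4. <C=2, E={u↦7}, A=∅, R=[app :: subR]>
5. <C=(λw. 1), E=∅, A=[2], R=[subR]>
6. <C=1, E={w↦2}, A=∅, R=[subR]>
7. <C=(let q = (6 * 5) in (let z = 4 in q)), E=∅, A=∅, R=[subL(1)]>
8. <C=(6 * 5), E=∅, A=∅, R=[let q :: subL(1)]>
9. <C=6, E=∅, A=∅, R=[mulR :: let q :: subL(1)]>
10. <C=5, E=∅, A=∅, R=[mulL(6) :: let q :: subL(1)]>
11. <C=(let z = 4 in q), E={q↦30}, A=∅, R=[subL(1)]>
12. <C=4, E={q↦30}, A=∅, R=[let z :: subL(1)]>
13. <C=q, E={z↦4, q↦30}, A=∅, R=[subL(1)]>
→ final value -29

Answer: -29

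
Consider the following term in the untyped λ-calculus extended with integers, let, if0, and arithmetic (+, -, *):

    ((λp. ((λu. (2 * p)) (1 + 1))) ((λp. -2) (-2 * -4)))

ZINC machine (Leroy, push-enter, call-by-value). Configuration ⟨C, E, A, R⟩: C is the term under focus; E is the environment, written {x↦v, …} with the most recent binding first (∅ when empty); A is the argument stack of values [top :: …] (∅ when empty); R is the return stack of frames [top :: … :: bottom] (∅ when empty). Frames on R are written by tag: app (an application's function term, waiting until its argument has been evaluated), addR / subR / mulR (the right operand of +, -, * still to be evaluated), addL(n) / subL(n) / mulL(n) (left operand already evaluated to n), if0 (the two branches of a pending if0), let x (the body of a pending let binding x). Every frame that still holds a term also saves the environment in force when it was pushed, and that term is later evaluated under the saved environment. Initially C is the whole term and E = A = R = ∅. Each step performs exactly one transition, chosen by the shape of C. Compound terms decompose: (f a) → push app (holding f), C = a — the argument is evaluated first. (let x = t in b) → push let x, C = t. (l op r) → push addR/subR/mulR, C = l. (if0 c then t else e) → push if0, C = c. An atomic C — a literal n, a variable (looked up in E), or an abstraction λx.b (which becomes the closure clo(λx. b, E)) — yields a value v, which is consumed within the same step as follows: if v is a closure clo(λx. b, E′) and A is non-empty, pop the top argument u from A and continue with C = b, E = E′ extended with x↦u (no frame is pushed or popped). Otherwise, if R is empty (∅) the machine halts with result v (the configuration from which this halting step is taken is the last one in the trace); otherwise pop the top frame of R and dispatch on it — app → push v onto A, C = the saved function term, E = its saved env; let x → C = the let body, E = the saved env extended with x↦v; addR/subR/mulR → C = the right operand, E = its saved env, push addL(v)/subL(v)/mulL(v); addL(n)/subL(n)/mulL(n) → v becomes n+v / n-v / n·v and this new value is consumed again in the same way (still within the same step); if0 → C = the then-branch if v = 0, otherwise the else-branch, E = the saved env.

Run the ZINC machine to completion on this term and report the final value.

t=0: ⟨C=((λp. ((λu. (2 * p)) (1 + 1))) ((λp. -2) (-2 * -4))); E=∅; A=∅; R=∅⟩
t=1: ⟨C=((λp. -2) (-2 * -4)); E=∅; A=∅; R=[app]⟩
t=2: ⟨C=(-2 * -4); E=∅; A=∅; R=[app :: app]⟩
t=3: ⟨C=-2; E=∅; A=∅; R=[mulR :: app :: app]⟩
t=4: ⟨C=-4; E=∅; A=∅; R=[mulL(-2) :: app :: app]⟩
t=5: ⟨C=(λp. -2); E=∅; A=[8]; R=[app]⟩
t=6: ⟨C=-2; E={p↦8}; A=∅; R=[app]⟩
t=7: ⟨C=(λp. ((λu. (2 * p)) (1 + 1))); E=∅; A=[-2]; R=∅⟩
t=8: ⟨C=((λu. (2 * p)) (1 + 1)); E={p↦-2}; A=∅; R=∅⟩
t=9: ⟨C=(1 + 1); E={p↦-2}; A=∅; R=[app]⟩
t=10: ⟨C=1; E={p↦-2}; A=∅; R=[addR :: app]⟩
t=11: ⟨C=1; E={p↦-2}; A=∅; R=[addL(1) :: app]⟩
t=12: ⟨C=(λu. (2 * p)); E={p↦-2}; A=[2]; R=∅⟩
t=13: ⟨C=(2 * p); E={u↦2, p↦-2}; A=∅; R=∅⟩
t=14: ⟨C=2; E={u↦2, p↦-2}; A=∅; R=[mulR]⟩
t=15: ⟨C=p; E={u↦2, p↦-2}; A=∅; R=[mulL(2)]⟩
→ final value -4

Answer: -4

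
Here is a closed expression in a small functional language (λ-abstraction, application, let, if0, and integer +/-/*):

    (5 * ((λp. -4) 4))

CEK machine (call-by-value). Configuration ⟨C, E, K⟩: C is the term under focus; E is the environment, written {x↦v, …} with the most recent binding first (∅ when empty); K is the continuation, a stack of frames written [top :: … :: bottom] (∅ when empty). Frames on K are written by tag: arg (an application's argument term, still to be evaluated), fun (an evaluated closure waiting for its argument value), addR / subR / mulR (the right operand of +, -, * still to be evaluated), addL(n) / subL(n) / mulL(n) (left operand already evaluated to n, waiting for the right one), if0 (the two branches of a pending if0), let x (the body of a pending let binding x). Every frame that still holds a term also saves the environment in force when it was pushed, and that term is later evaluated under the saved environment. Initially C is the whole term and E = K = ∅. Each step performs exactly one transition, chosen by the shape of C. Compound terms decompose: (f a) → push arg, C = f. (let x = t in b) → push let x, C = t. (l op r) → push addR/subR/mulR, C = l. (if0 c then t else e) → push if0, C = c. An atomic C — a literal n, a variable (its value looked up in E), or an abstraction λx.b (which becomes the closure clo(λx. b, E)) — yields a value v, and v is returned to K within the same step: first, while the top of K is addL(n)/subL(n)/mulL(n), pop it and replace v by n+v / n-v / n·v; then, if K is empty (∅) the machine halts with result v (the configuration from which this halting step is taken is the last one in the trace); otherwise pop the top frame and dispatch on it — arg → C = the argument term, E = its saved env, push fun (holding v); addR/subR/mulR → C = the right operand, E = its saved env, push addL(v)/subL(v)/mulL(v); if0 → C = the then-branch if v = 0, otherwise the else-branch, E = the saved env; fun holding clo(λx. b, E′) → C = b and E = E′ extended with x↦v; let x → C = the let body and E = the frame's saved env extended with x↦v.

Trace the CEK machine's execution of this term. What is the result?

Answer: -20

Execution trace:
0. [C=(5 * ((λp. -4) 4)) | E=∅ | K=∅]
1. [C=5 | E=∅ | K=[mulR]]
2. [C=((λp. -4) 4) | E=∅ | K=[mulL(5)]]
3. [C=(λp. -4) | E=∅ | K=[arg :: mulL(5)]]
4. [C=4 | E=∅ | K=[fun :: mulL(5)]]
5. [C=-4 | E={p↦4} | K=[mulL(5)]]
→ final value -20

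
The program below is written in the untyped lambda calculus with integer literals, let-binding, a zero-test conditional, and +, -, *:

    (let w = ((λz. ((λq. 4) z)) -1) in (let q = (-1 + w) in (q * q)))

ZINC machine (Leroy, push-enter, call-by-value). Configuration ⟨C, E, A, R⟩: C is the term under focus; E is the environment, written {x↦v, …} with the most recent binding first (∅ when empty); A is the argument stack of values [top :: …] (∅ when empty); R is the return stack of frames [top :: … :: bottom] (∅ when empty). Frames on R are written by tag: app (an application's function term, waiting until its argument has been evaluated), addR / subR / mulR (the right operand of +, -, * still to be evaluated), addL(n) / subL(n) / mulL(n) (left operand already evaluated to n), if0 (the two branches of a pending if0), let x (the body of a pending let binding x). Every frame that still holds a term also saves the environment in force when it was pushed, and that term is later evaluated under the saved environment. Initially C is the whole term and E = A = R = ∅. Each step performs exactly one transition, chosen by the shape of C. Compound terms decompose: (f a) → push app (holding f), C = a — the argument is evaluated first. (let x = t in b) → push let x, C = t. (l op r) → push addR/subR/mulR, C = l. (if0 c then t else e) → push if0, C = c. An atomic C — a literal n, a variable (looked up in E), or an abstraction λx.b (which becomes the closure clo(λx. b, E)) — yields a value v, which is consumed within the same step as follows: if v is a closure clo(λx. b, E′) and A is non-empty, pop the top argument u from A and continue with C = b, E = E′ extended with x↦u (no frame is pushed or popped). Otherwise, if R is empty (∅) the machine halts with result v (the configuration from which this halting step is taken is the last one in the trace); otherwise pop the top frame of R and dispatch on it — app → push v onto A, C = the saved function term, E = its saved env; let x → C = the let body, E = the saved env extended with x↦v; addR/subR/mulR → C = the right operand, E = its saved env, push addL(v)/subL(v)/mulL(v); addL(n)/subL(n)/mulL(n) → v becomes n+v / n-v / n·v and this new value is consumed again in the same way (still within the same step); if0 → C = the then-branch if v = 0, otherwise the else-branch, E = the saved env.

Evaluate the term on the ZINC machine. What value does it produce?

t=0: [C=(let w = ((λz. ((λq. 4) z)) -1) in (let q = (-1 + w) in (q * q))) | E=∅ | A=∅ | R=∅]
t=1: [C=((λz. ((λq. 4) z)) -1) | E=∅ | A=∅ | R=[let w]]
t=2: [C=-1 | E=∅ | A=∅ | R=[app :: let w]]
t=3: [C=(λz. ((λq. 4) z)) | E=∅ | A=[-1] | R=[let w]]
t=4: [C=((λq. 4) z) | E={z↦-1} | A=∅ | R=[let w]]
t=5: [C=z | E={z↦-1} | A=∅ | R=[app :: let w]]
t=6: [C=(λq. 4) | E={z↦-1} | A=[-1] | R=[let w]]
t=7: [C=4 | E={q↦-1, z↦-1} | A=∅ | R=[let w]]
t=8: [C=(let q = (-1 + w) in (q * q)) | E={w↦4} | A=∅ | R=∅]
t=9: [C=(-1 + w) | E={w↦4} | A=∅ | R=[let q]]
t=10: [C=-1 | E={w↦4} | A=∅ | R=[addR :: let q]]
t=11: [C=w | E={w↦4} | A=∅ | R=[addL(-1) :: let q]]
t=12: [C=(q * q) | E={q↦3, w↦4} | A=∅ | R=∅]
t=13: [C=q | E={q↦3, w↦4} | A=∅ | R=[mulR]]
t=14: [C=q | E={q↦3, w↦4} | A=∅ | R=[mulL(3)]]
→ final value 9

Answer: 9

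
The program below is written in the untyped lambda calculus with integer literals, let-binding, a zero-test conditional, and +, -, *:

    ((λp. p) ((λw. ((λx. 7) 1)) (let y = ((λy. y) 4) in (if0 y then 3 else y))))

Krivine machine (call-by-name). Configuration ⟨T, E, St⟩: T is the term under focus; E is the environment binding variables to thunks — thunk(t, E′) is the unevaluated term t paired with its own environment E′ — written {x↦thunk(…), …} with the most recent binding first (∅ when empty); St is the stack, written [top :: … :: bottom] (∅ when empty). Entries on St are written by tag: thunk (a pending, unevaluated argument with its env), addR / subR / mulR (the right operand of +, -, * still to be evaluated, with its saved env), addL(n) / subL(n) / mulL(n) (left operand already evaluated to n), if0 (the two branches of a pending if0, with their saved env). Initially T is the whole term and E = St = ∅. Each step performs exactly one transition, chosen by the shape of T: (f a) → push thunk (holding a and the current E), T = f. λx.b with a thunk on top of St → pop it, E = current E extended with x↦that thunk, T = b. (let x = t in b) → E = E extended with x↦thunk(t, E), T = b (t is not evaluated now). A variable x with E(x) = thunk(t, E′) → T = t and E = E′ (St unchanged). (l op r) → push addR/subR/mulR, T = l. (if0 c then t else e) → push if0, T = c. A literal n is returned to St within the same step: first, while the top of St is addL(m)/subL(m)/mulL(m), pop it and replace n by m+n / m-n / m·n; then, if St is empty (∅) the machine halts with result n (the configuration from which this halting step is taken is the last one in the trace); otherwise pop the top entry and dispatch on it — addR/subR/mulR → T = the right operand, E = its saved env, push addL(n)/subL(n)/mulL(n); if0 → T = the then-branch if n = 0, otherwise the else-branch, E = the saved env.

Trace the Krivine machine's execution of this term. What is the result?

Answer: 7

Execution trace:
t=0: <T=((λp. p) ((λw. ((λx. 7) 1)) (let y = ((λy. y) 4) in (if0 y then 3 else y)))), E=∅, St=∅>
t=1: <T=(λp. p), E=∅, St=[thunk]>
t=2: <T=p, E={p↦thunk(((λw. ((λx. 7) 1)) (let y = ((λy. y) 4) in (if0 y then 3 else y))), ∅)}, St=∅>
t=3: <T=((λw. ((λx. 7) 1)) (let y = ((λy. y) 4) in (if0 y then 3 else y))), E=∅, St=∅>
t=4: <T=(λw. ((λx. 7) 1)), E=∅, St=[thunk]>
t=5: <T=((λx. 7) 1), E={w↦thunk((let y = ((λy. y) 4) in (if0 y then 3 else y)), ∅)}, St=∅>
t=6: <T=(λx. 7), E={w↦thunk((let y = ((λy. y) 4) in (if0 y then 3 else y)), ∅)}, St=[thunk]>
t=7: <T=7, E={x↦thunk(1, {w↦thunk((let y = ((λy. y) 4) in (if0 y then 3 else y)), ∅)}), w↦thunk((let y = ((λy. y) 4) in (if0 y then 3 else y)), ∅)}, St=∅>
→ final value 7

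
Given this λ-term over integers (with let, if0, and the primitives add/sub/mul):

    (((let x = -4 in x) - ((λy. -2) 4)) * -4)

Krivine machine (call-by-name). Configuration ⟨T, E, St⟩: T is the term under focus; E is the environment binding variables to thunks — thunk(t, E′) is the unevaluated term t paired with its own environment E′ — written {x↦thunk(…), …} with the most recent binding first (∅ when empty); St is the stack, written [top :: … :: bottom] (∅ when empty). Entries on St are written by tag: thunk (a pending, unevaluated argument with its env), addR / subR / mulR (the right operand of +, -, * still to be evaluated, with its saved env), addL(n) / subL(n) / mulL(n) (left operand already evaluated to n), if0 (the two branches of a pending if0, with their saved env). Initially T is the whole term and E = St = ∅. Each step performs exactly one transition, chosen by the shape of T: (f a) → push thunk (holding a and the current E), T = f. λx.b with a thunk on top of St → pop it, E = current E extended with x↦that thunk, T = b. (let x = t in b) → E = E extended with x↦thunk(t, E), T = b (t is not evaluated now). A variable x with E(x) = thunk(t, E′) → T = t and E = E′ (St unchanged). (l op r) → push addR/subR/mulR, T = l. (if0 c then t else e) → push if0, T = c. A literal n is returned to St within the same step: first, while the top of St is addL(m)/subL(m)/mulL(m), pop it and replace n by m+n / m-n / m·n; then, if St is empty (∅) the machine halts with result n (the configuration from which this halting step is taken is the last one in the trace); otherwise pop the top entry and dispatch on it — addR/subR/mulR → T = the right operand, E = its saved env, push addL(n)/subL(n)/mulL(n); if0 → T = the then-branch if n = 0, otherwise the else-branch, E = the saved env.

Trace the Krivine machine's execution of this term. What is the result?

0. ⟨T=(((let x = -4 in x) - ((λy. -2) 4)) * -4); E=∅; St=∅⟩
1. ⟨T=((let x = -4 in x) - ((λy. -2) 4)); E=∅; St=[mulR]⟩
2. ⟨T=(let x = -4 in x); E=∅; St=[subR :: mulR]⟩
3. ⟨T=x; E={x↦thunk(-4, ∅)}; St=[subR :: mulR]⟩
4. ⟨T=-4; E=∅; St=[subR :: mulR]⟩
5. ⟨T=((λy. -2) 4); E=∅; St=[subL(-4) :: mulR]⟩
6. ⟨T=(λy. -2); E=∅; St=[thunk :: subL(-4) :: mulR]⟩
7. ⟨T=-2; E={y↦thunk(4, ∅)}; St=[subL(-4) :: mulR]⟩
8. ⟨T=-4; E=∅; St=[mulL(-2)]⟩
→ final value 8

Answer: 8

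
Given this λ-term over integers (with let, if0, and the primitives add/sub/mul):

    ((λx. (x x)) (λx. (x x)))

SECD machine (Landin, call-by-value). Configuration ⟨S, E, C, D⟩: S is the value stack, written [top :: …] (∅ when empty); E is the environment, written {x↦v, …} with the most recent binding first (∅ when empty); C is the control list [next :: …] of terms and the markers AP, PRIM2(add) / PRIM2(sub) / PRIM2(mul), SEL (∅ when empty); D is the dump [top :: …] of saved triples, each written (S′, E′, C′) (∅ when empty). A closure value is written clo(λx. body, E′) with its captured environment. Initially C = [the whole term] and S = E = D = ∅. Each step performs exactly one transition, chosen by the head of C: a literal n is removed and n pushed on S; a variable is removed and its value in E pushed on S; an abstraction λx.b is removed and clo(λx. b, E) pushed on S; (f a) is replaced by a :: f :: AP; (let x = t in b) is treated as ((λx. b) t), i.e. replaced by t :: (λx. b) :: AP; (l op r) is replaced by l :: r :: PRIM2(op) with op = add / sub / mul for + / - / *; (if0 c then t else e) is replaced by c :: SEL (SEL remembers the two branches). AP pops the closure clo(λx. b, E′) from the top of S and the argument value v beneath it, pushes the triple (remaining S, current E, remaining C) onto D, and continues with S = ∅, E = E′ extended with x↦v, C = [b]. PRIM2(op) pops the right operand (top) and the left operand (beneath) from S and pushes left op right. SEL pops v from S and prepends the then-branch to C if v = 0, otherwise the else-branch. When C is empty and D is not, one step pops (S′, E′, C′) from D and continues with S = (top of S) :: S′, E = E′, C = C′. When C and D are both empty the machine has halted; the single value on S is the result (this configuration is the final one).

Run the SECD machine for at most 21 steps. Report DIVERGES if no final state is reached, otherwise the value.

Answer: DIVERGES (no final state within 21 steps)

Execution trace:
0. <S=∅, E=∅, C=[((λx. (x x)) (λx. (x x)))], D=∅>
1. <S=∅, E=∅, C=[(λx. (x x)) :: (λx. (x x)) :: AP], D=∅>
2. <S=[clo(λx. (x x), ∅)], E=∅, C=[(λx. (x x)) :: AP], D=∅>
3. <S=[clo(λx. (x x), ∅) :: clo(λx. (x x), ∅)], E=∅, C=[AP], D=∅>
4. <S=∅, E={x↦clo(λx. (x x), ∅)}, C=[(x x)], D=[(∅, ∅, ∅)]>
5. <S=∅, E={x↦clo(λx. (x x), ∅)}, C=[x :: x :: AP], D=[(∅, ∅, ∅)]>
6. <S=[clo(λx. (x x), ∅)], E={x↦clo(λx. (x x), ∅)}, C=[x :: AP], D=[(∅, ∅, ∅)]>
7. <S=[clo(λx. (x x), ∅) :: clo(λx. (x x), ∅)], E={x↦clo(λx. (x x), ∅)}, C=[AP], D=[(∅, ∅, ∅)]>
8. <S=∅, E={x↦clo(λx. (x x), ∅)}, C=[(x x)], D=[(∅, {x↦clo(λx. (x x), ∅)}, ∅) :: (∅, ∅, ∅)]>
9. <S=∅, E={x↦clo(λx. (x x), ∅)}, C=[x :: x :: AP], D=[(∅, {x↦clo(λx. (x x), ∅)}, ∅) :: (∅, ∅, ∅)]>
10. <S=[clo(λx. (x x), ∅)], E={x↦clo(λx. (x x), ∅)}, C=[x :: AP], D=[(∅, {x↦clo(λx. (x x), ∅)}, ∅) :: (∅, ∅, ∅)]>
11. <S=[clo(λx. (x x), ∅) :: clo(λx. (x x), ∅)], E={x↦clo(λx. (x x), ∅)}, C=[AP], D=[(∅, {x↦clo(λx. (x x), ∅)}, ∅) :: (∅, ∅, ∅)]>
12. <S=∅, E={x↦clo(λx. (x x), ∅)}, C=[(x x)], D=[(∅, {x↦clo(λx. (x x), ∅)}, ∅) :: (∅, {x↦clo(λx. (x x), ∅)}, ∅) :: (∅, ∅, ∅)]>
13. <S=∅, E={x↦clo(λx. (x x), ∅)}, C=[x :: x :: AP], D=[(∅, {x↦clo(λx. (x x), ∅)}, ∅) :: (∅, {x↦clo(λx. (x x), ∅)}, ∅) :: (∅, ∅, ∅)]>
14. <S=[clo(λx. (x x), ∅)], E={x↦clo(λx. (x x), ∅)}, C=[x :: AP], D=[(∅, {x↦clo(λx. (x x), ∅)}, ∅) :: (∅, {x↦clo(λx. (x x), ∅)}, ∅) :: (∅, ∅, ∅)]>
15. <S=[clo(λx. (x x), ∅) :: clo(λx. (x x), ∅)], E={x↦clo(λx. (x x), ∅)}, C=[AP], D=[(∅, {x↦clo(λx. (x x), ∅)}, ∅) :: (∅, {x↦clo(λx. (x x), ∅)}, ∅) :: (∅, ∅, ∅)]>
16. <S=∅, E={x↦clo(λx. (x x), ∅)}, C=[(x x)], D=[(∅, {x↦clo(λx. (x x), ∅)}, ∅) :: (∅, {x↦clo(λx. (x x), ∅)}, ∅) :: (∅, {x↦clo(λx. (x x), ∅)}, ∅) :: (∅, ∅, ∅)]>
17. <S=∅, E={x↦clo(λx. (x x), ∅)}, C=[x :: x :: AP], D=[(∅, {x↦clo(λx. (x x), ∅)}, ∅) :: (∅, {x↦clo(λx. (x x), ∅)}, ∅) :: (∅, {x↦clo(λx. (x x), ∅)}, ∅) :: (∅, ∅, ∅)]>
18. <S=[clo(λx. (x x), ∅)], E={x↦clo(λx. (x x), ∅)}, C=[x :: AP], D=[(∅, {x↦clo(λx. (x x), ∅)}, ∅) :: (∅, {x↦clo(λx. (x x), ∅)}, ∅) :: (∅, {x↦clo(λx. (x x), ∅)}, ∅) :: (∅, ∅, ∅)]>
19. <S=[clo(λx. (x x), ∅) :: clo(λx. (x x), ∅)], E={x↦clo(λx. (x x), ∅)}, C=[AP], D=[(∅, {x↦clo(λx. (x x), ∅)}, ∅) :: (∅, {x↦clo(λx. (x x), ∅)}, ∅) :: (∅, {x↦clo(λx. (x x), ∅)}, ∅) :: (∅, ∅, ∅)]>
20. <S=∅, E={x↦clo(λx. (x x), ∅)}, C=[(x x)], D=[(∅, {x↦clo(λx. (x x), ∅)}, ∅) :: (∅, {x↦clo(λx. (x x), ∅)}, ∅) :: (∅, {x↦clo(λx. (x x), ∅)}, ∅) :: (∅, {x↦clo(λx. (x x), ∅)}, ∅) :: (∅, ∅, ∅)]>
21. <S=∅, E={x↦clo(λx. (x x), ∅)}, C=[x :: x :: AP], D=[(∅, {x↦clo(λx. (x x), ∅)}, ∅) :: (∅, {x↦clo(λx. (x x), ∅)}, ∅) :: (∅, {x↦clo(λx. (x x), ∅)}, ∅) :: (∅, {x↦clo(λx. (x x), ∅)}, ∅) :: (∅, ∅, ∅)]>
→ 21 transitions taken and the configuration is still not final: no result within 21 steps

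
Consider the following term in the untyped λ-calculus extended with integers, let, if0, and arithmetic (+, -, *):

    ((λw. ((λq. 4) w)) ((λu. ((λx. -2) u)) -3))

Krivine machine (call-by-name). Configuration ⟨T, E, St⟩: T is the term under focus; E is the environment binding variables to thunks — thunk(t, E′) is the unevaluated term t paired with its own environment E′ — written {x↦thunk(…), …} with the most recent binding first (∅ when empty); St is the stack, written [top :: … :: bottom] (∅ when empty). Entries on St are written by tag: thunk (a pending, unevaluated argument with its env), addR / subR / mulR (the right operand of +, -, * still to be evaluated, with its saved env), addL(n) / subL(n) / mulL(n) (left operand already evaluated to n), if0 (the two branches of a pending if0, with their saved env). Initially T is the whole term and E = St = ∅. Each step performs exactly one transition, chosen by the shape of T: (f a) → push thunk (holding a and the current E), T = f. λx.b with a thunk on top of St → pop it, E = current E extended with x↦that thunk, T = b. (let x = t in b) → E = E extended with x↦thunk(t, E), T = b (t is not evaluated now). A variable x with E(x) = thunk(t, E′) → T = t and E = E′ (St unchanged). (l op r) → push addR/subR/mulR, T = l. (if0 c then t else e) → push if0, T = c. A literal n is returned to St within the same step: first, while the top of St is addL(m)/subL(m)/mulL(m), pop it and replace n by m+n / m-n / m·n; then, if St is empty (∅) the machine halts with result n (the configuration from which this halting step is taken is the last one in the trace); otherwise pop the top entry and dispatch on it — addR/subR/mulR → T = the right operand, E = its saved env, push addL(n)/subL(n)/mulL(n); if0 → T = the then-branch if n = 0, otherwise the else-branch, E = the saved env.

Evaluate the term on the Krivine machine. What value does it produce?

step 0: ⟨T=((λw. ((λq. 4) w)) ((λu. ((λx. -2) u)) -3)); E=∅; St=∅⟩
step 1: ⟨T=(λw. ((λq. 4) w)); E=∅; St=[thunk]⟩
step 2: ⟨T=((λq. 4) w); E={w↦thunk(((λu. ((λx. -2) u)) -3), ∅)}; St=∅⟩
step 3: ⟨T=(λq. 4); E={w↦thunk(((λu. ((λx. -2) u)) -3), ∅)}; St=[thunk]⟩
step 4: ⟨T=4; E={q↦thunk(w, {w↦thunk(((λu. ((λx. -2) u)) -3), ∅)}), w↦thunk(((λu. ((λx. -2) u)) -3), ∅)}; St=∅⟩
→ final value 4

Answer: 4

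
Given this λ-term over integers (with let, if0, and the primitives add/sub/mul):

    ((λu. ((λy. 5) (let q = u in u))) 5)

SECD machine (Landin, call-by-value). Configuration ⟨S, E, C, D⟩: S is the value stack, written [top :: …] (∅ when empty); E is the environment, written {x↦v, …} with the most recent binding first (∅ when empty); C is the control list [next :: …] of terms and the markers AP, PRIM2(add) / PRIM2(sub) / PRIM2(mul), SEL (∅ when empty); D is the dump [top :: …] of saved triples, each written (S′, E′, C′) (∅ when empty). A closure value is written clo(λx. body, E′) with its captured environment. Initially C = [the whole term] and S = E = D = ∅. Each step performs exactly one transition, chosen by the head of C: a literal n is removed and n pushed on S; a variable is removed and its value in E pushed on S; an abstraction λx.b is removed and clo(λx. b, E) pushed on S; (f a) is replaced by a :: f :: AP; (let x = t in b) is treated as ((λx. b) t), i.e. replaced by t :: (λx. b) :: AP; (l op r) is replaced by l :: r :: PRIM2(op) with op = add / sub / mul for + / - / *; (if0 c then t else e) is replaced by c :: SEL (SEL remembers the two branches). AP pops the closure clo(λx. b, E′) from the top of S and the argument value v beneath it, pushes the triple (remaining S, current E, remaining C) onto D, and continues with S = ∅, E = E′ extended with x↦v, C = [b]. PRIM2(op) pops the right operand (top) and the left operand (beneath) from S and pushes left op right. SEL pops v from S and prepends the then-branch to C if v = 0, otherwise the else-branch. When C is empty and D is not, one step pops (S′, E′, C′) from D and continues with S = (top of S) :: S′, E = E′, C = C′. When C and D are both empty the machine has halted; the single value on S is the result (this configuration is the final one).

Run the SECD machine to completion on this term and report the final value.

Answer: 5

Derivation:
[0] <S=∅, E=∅, C=[((λu. ((λy. 5) (let q = u in u))) 5)], D=∅>
[1] <S=∅, E=∅, C=[5 :: (λu. ((λy. 5) (let q = u in u))) :: AP], D=∅>
[2] <S=[5], E=∅, C=[(λu. ((λy. 5) (let q = u in u))) :: AP], D=∅>
[3] <S=[clo(λu. ((λy. 5) (let q = u in u)), ∅) :: 5], E=∅, C=[AP], D=∅>
[4] <S=∅, E={u↦5}, C=[((λy. 5) (let q = u in u))], D=[(∅, ∅, ∅)]>
[5] <S=∅, E={u↦5}, C=[(let q = u in u) :: (λy. 5) :: AP], D=[(∅, ∅, ∅)]>
[6] <S=∅, E={u↦5}, C=[u :: (λq. u) :: AP :: (λy. 5) :: AP], D=[(∅, ∅, ∅)]>
[7] <S=[5], E={u↦5}, C=[(λq. u) :: AP :: (λy. 5) :: AP], D=[(∅, ∅, ∅)]>
[8] <S=[clo(λq. u, {u↦5}) :: 5], E={u↦5}, C=[AP :: (λy. 5) :: AP], D=[(∅, ∅, ∅)]>
[9] <S=∅, E={q↦5, u↦5}, C=[u], D=[(∅, {u↦5}, [(λy. 5) :: AP]) :: (∅, ∅, ∅)]>
[10] <S=[5], E={q↦5, u↦5}, C=∅, D=[(∅, {u↦5}, [(λy. 5) :: AP]) :: (∅, ∅, ∅)]>
[11] <S=[5], E={u↦5}, C=[(λy. 5) :: AP], D=[(∅, ∅, ∅)]>
[12] <S=[clo(λy. 5, {u↦5}) :: 5], E={u↦5}, C=[AP], D=[(∅, ∅, ∅)]>
[13] <S=∅, E={y↦5, u↦5}, C=[5], D=[(∅, {u↦5}, ∅) :: (∅, ∅, ∅)]>
[14] <S=[5], E={y↦5, u↦5}, C=∅, D=[(∅, {u↦5}, ∅) :: (∅, ∅, ∅)]>
[15] <S=[5], E={u↦5}, C=∅, D=[(∅, ∅, ∅)]>
[16] <S=[5], E=∅, C=∅, D=∅>
→ final value 5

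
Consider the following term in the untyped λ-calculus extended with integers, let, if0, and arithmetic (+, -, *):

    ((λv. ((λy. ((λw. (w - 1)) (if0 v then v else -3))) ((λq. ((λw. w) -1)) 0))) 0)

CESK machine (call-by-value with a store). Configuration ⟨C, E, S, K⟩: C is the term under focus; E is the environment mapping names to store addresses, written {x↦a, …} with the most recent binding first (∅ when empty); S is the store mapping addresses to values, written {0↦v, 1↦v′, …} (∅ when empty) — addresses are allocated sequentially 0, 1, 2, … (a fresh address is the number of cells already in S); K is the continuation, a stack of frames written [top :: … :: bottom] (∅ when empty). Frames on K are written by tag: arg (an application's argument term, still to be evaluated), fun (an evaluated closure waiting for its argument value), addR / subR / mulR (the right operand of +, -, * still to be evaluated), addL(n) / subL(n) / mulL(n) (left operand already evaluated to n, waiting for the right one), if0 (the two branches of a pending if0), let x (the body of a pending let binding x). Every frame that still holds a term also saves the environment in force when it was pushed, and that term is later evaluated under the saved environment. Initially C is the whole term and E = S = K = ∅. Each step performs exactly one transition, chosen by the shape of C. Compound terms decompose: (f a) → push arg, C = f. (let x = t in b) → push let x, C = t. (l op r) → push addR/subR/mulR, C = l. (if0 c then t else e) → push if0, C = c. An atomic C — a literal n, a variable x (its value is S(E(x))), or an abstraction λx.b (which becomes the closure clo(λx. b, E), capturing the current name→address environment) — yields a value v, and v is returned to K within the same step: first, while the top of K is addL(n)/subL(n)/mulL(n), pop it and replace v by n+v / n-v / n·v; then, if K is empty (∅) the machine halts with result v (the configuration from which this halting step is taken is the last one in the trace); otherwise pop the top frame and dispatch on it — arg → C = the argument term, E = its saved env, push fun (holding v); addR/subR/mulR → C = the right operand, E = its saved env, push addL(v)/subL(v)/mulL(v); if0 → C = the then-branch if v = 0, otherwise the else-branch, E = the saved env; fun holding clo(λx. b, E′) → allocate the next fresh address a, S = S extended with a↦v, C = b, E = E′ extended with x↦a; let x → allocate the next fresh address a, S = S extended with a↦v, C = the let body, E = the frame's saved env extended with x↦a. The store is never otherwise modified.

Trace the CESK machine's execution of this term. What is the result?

step 0: [C=((λv. ((λy. ((λw. (w - 1)) (if0 v then v else -3))) ((λq. ((λw. w) -1)) 0))) 0) | E=∅ | S=∅ | K=∅]
step 1: [C=(λv. ((λy. ((λw. (w - 1)) (if0 v then v else -3))) ((λq. ((λw. w) -1)) 0))) | E=∅ | S=∅ | K=[arg]]
step 2: [C=0 | E=∅ | S=∅ | K=[fun]]
step 3: [C=((λy. ((λw. (w - 1)) (if0 v then v else -3))) ((λq. ((λw. w) -1)) 0)) | E={v↦0} | S={0↦0} | K=∅]
step 4: [C=(λy. ((λw. (w - 1)) (if0 v then v else -3))) | E={v↦0} | S={0↦0} | K=[arg]]
step 5: [C=((λq. ((λw. w) -1)) 0) | E={v↦0} | S={0↦0} | K=[fun]]
step 6: [C=(λq. ((λw. w) -1)) | E={v↦0} | S={0↦0} | K=[arg :: fun]]
step 7: [C=0 | E={v↦0} | S={0↦0} | K=[fun :: fun]]
step 8: [C=((λw. w) -1) | E={q↦1, v↦0} | S={0↦0, 1↦0} | K=[fun]]
step 9: [C=(λw. w) | E={q↦1, v↦0} | S={0↦0, 1↦0} | K=[arg :: fun]]
step 10: [C=-1 | E={q↦1, v↦0} | S={0↦0, 1↦0} | K=[fun :: fun]]
step 11: [C=w | E={w↦2, q↦1, v↦0} | S={0↦0, 1↦0, 2↦-1} | K=[fun]]
step 12: [C=((λw. (w - 1)) (if0 v then v else -3)) | E={y↦3, v↦0} | S={0↦0, 1↦0, 2↦-1, 3↦-1} | K=∅]
step 13: [C=(λw. (w - 1)) | E={y↦3, v↦0} | S={0↦0, 1↦0, 2↦-1, 3↦-1} | K=[arg]]
step 14: [C=(if0 v then v else -3) | E={y↦3, v↦0} | S={0↦0, 1↦0, 2↦-1, 3↦-1} | K=[fun]]
step 15: [C=v | E={y↦3, v↦0} | S={0↦0, 1↦0, 2↦-1, 3↦-1} | K=[if0 :: fun]]
step 16: [C=v | E={y↦3, v↦0} | S={0↦0, 1↦0, 2↦-1, 3↦-1} | K=[fun]]
step 17: [C=(w - 1) | E={w↦4, y↦3, v↦0} | S={0↦0, 1↦0, 2↦-1, 3↦-1, 4↦0} | K=∅]
step 18: [C=w | E={w↦4, y↦3, v↦0} | S={0↦0, 1↦0, 2↦-1, 3↦-1, 4↦0} | K=[subR]]
step 19: [C=1 | E={w↦4, y↦3, v↦0} | S={0↦0, 1↦0, 2↦-1, 3↦-1, 4↦0} | K=[subL(0)]]
→ final value -1

Answer: -1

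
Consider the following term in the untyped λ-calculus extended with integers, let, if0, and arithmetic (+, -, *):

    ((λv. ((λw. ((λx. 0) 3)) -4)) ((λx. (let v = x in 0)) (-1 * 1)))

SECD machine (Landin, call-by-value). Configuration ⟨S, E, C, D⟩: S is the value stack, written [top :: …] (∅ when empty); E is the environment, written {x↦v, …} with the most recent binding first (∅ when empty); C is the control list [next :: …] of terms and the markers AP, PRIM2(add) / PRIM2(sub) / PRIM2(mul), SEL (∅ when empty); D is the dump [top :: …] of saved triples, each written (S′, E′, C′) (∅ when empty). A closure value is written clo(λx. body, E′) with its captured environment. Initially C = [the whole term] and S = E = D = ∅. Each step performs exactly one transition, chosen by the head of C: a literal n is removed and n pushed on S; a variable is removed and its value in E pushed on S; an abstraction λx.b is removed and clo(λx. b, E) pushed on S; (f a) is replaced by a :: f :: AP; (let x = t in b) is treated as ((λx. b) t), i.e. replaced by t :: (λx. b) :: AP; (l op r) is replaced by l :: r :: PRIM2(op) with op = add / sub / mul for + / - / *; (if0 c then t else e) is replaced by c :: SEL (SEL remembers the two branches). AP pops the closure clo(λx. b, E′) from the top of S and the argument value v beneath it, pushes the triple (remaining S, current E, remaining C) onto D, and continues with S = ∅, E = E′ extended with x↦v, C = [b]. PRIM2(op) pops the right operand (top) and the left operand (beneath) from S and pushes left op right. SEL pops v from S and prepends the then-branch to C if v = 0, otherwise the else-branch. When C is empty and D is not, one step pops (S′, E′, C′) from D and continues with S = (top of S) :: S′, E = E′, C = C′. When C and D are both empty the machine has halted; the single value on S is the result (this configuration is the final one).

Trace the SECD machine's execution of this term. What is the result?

Answer: 0

Execution trace:
step 0: [S=∅ | E=∅ | C=[((λv. ((λw. ((λx. 0) 3)) -4)) ((λx. (let v = x in 0)) (-1 * 1)))] | D=∅]
step 1: [S=∅ | E=∅ | C=[((λx. (let v = x in 0)) (-1 * 1)) :: (λv. ((λw. ((λx. 0) 3)) -4)) :: AP] | D=∅]
step 2: [S=∅ | E=∅ | C=[(-1 * 1) :: (λx. (let v = x in 0)) :: AP :: (λv. ((λw. ((λx. 0) 3)) -4)) :: AP] | D=∅]
step 3: [S=∅ | E=∅ | C=[-1 :: 1 :: PRIM2(mul) :: (λx. (let v = x in 0)) :: AP :: (λv. ((λw. ((λx. 0) 3)) -4)) :: AP] | D=∅]
step 4: [S=[-1] | E=∅ | C=[1 :: PRIM2(mul) :: (λx. (let v = x in 0)) :: AP :: (λv. ((λw. ((λx. 0) 3)) -4)) :: AP] | D=∅]
step 5: [S=[1 :: -1] | E=∅ | C=[PRIM2(mul) :: (λx. (let v = x in 0)) :: AP :: (λv. ((λw. ((λx. 0) 3)) -4)) :: AP] | D=∅]
step 6: [S=[-1] | E=∅ | C=[(λx. (let v = x in 0)) :: AP :: (λv. ((λw. ((λx. 0) 3)) -4)) :: AP] | D=∅]
step 7: [S=[clo(λx. (let v = x in 0), ∅) :: -1] | E=∅ | C=[AP :: (λv. ((λw. ((λx. 0) 3)) -4)) :: AP] | D=∅]
step 8: [S=∅ | E={x↦-1} | C=[(let v = x in 0)] | D=[(∅, ∅, [(λv. ((λw. ((λx. 0) 3)) -4)) :: AP])]]
step 9: [S=∅ | E={x↦-1} | C=[x :: (λv. 0) :: AP] | D=[(∅, ∅, [(λv. ((λw. ((λx. 0) 3)) -4)) :: AP])]]
step 10: [S=[-1] | E={x↦-1} | C=[(λv. 0) :: AP] | D=[(∅, ∅, [(λv. ((λw. ((λx. 0) 3)) -4)) :: AP])]]
step 11: [S=[clo(λv. 0, {x↦-1}) :: -1] | E={x↦-1} | C=[AP] | D=[(∅, ∅, [(λv. ((λw. ((λx. 0) 3)) -4)) :: AP])]]
step 12: [S=∅ | E={v↦-1, x↦-1} | C=[0] | D=[(∅, {x↦-1}, ∅) :: (∅, ∅, [(λv. ((λw. ((λx. 0) 3)) -4)) :: AP])]]
step 13: [S=[0] | E={v↦-1, x↦-1} | C=∅ | D=[(∅, {x↦-1}, ∅) :: (∅, ∅, [(λv. ((λw. ((λx. 0) 3)) -4)) :: AP])]]
step 14: [S=[0] | E={x↦-1} | C=∅ | D=[(∅, ∅, [(λv. ((λw. ((λx. 0) 3)) -4)) :: AP])]]
step 15: [S=[0] | E=∅ | C=[(λv. ((λw. ((λx. 0) 3)) -4)) :: AP] | D=∅]
step 16: [S=[clo(λv. ((λw. ((λx. 0) 3)) -4), ∅) :: 0] | E=∅ | C=[AP] | D=∅]
step 17: [S=∅ | E={v↦0} | C=[((λw. ((λx. 0) 3)) -4)] | D=[(∅, ∅, ∅)]]
step 18: [S=∅ | E={v↦0} | C=[-4 :: (λw. ((λx. 0) 3)) :: AP] | D=[(∅, ∅, ∅)]]
step 19: [S=[-4] | E={v↦0} | C=[(λw. ((λx. 0) 3)) :: AP] | D=[(∅, ∅, ∅)]]
step 20: [S=[clo(λw. ((λx. 0) 3), {v↦0}) :: -4] | E={v↦0} | C=[AP] | D=[(∅, ∅, ∅)]]
step 21: [S=∅ | E={w↦-4, v↦0} | C=[((λx. 0) 3)] | D=[(∅, {v↦0}, ∅) :: (∅, ∅, ∅)]]
step 22: [S=∅ | E={w↦-4, v↦0} | C=[3 :: (λx. 0) :: AP] | D=[(∅, {v↦0}, ∅) :: (∅, ∅, ∅)]]
step 23: [S=[3] | E={w↦-4, v↦0} | C=[(λx. 0) :: AP] | D=[(∅, {v↦0}, ∅) :: (∅, ∅, ∅)]]
step 24: [S=[clo(λx. 0, {w↦-4, v↦0}) :: 3] | E={w↦-4, v↦0} | C=[AP] | D=[(∅, {v↦0}, ∅) :: (∅, ∅, ∅)]]
step 25: [S=∅ | E={x↦3, w↦-4, v↦0} | C=[0] | D=[(∅, {w↦-4, v↦0}, ∅) :: (∅, {v↦0}, ∅) :: (∅, ∅, ∅)]]
step 26: [S=[0] | E={x↦3, w↦-4, v↦0} | C=∅ | D=[(∅, {w↦-4, v↦0}, ∅) :: (∅, {v↦0}, ∅) :: (∅, ∅, ∅)]]
step 27: [S=[0] | E={w↦-4, v↦0} | C=∅ | D=[(∅, {v↦0}, ∅) :: (∅, ∅, ∅)]]
step 28: [S=[0] | E={v↦0} | C=∅ | D=[(∅, ∅, ∅)]]
step 29: [S=[0] | E=∅ | C=∅ | D=∅]
→ final value 0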